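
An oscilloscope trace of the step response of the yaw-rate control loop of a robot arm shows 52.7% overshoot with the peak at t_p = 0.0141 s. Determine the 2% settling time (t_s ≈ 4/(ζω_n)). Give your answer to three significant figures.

t_s ≈ 0.0880 s

From the overshoot, ζ = −ln(OS)/√(π²+ln²(OS)) = 0.200.
From t_p = π/ω_d, ω_d = π/0.0141 = 223 rad/s, so ω_n = ω_d/√(1−ζ²) = 227 rad/s.
t_s ≈ 4/(ζω_n) = 4/(0.200·227) = 0.0880 s.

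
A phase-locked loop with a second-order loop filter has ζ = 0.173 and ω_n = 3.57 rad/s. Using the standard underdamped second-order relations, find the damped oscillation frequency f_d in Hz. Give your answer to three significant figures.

f_d ≈ 0.560 Hz

ω_d = ω_n√(1−ζ²) = 3.57·√0.970 = 3.52 rad/s.
f_d = ω_d/(2π) = 0.560 Hz.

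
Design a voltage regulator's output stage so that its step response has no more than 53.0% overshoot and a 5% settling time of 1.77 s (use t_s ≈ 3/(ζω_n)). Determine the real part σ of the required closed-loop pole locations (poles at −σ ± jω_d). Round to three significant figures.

σ ≈ 1.69

The settling-time spec alone fixes σ = ζω_n = 3/t_s = 3/1.77 = 1.69.
(Overshoot then fixes ζ = 0.198 and hence ω_d = σ·√(1−ζ²)/ζ = 8.39 rad/s.)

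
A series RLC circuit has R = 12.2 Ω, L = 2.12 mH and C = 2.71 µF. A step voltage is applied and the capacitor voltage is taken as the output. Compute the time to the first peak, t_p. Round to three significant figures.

t_p ≈ 0.000244 s

For a series RLC circuit (capacitor voltage as output), ω_n = 1/√(LC) = 1/√(2.12 mH · 2.71 µF) = 13200 rad/s.
ζ = (R/2)·√(C/L) = (12.2/2)·√(2.71 µF/2.12 mH) = 0.218.
The damped frequency ω_d = ω_n√(1−ζ²) = 12900 rad/s. t_p = π/ω_d = 0.000244 s.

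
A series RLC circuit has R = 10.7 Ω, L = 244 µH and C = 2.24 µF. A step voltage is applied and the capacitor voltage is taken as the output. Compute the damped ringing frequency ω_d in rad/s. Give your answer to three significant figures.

For a series RLC circuit (capacitor voltage as output), ω_n = 1/√(LC) = 1/√(244 µH · 2.24 µF) = 42800 rad/s.
ζ = (R/2)·√(C/L) = (10.7/2)·√(2.24 µF/244 µH) = 0.513.
ω_d = 42800·√(1 − 0.513²) = 36700 rad/s.

ω_d ≈ 36700 rad/s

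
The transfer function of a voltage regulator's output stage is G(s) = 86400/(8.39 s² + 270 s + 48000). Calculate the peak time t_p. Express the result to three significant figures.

t_p ≈ 0.0425 s

Dividing through by 8.39: denominator becomes s² + 32.18 s + 5721.
So ω_n = √5721 = 75.6 rad/s and ζ = 32.18/(2·75.6) = 0.213.
The damped frequency ω_d = ω_n√(1−ζ²) = 73.9 rad/s. t_p = π/ω_d = 0.0425 s.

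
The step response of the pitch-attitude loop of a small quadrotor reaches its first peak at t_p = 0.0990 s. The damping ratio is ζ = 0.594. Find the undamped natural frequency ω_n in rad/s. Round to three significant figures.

ω_n ≈ 39.4 rad/s

Peak time t_p = π/ω_d, so ω_d = π/t_p = π/0.0990 = 31.7 rad/s.
ω_n = ω_d/√(1−ζ²) = 31.7/√0.647 = 39.4 rad/s.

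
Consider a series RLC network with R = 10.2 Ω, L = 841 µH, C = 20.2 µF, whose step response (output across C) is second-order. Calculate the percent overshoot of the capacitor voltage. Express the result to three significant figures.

For a series RLC circuit (capacitor voltage as output), ω_n = 1/√(LC) = 1/√(841 µH · 20.2 µF) = 7670 rad/s.
ζ = (R/2)·√(C/L) = (10.2/2)·√(20.2 µF/841 µH) = 0.790.
%OS = 100 e^{−πζ/√(1−ζ²)} with ζ = 0.790 gives 1.74%.

%OS ≈ 1.74%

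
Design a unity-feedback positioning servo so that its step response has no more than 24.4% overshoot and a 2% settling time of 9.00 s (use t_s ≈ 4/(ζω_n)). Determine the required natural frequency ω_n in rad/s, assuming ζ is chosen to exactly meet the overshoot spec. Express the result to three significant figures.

ω_n ≈ 1.09 rad/s

Inverting the overshoot relation: ζ = |ln 0.244|/√(π² + ln²0.244) = 0.410.
Then ω_n = 4/(ζ t_s) = 4/(0.410 × 9.00) = 1.09 rad/s.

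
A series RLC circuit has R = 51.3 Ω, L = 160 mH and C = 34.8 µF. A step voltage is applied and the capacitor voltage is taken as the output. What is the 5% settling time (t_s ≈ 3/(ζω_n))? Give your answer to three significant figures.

For a series RLC circuit (capacitor voltage as output), ω_n = 1/√(LC) = 1/√(160 mH · 34.8 µF) = 424 rad/s.
ζ = (R/2)·√(C/L) = (51.3/2)·√(34.8 µF/160 mH) = 0.378.
t_s ≈ 3/(ζω_n) = 0.0187 s.

t_s ≈ 0.0187 s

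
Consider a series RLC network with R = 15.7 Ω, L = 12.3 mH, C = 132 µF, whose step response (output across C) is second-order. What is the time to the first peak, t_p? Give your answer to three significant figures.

For a series RLC circuit (capacitor voltage as output), ω_n = 1/√(LC) = 1/√(12.3 mH · 132 µF) = 785 rad/s.
ζ = (R/2)·√(C/L) = (15.7/2)·√(132 µF/12.3 mH) = 0.813.
The damped frequency ω_d = ω_n√(1−ζ²) = 457 rad/s. t_p = π/ω_d = 0.00688 s.

t_p ≈ 0.00688 s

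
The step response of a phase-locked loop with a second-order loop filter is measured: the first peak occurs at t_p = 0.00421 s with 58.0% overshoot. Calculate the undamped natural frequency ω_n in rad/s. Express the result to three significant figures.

ω_n ≈ 757 rad/s

ζ from %OS: ζ = |ln 0.580|/√(π²+ln²0.580) = 0.171.
t_p = π/ω_d ⇒ ω_d = 746 rad/s; then ω_n = ω_d/√(1−ζ²) = 757 rad/s.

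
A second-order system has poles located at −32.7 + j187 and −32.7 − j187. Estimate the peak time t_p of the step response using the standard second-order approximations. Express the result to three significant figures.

t_p = π/ω_d with ω_d = 187 (the imaginary part), so t_p = 0.0168 s.

t_p ≈ 0.0168 s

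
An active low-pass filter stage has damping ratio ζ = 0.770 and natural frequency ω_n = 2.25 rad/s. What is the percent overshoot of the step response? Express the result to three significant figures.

For an underdamped second-order system, %OS = 100·exp(−πζ/√(1−ζ²)).
πζ/√(1−ζ²) = π·0.770/√(1−0.593) = 3.791, so %OS = 100·e^(−3.791) = 2.26%.

%OS ≈ 2.26%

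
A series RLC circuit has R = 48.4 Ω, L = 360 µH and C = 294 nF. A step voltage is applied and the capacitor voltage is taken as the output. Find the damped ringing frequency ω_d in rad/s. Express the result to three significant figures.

For a series RLC circuit (capacitor voltage as output), ω_n = 1/√(LC) = 1/√(360 µH · 294 nF) = 97200 rad/s.
ζ = (R/2)·√(C/L) = (48.4/2)·√(294 nF/360 µH) = 0.692.
The damped frequency ω_d = ω_n√(1−ζ²) = 70200 rad/s.

ω_d ≈ 70200 rad/s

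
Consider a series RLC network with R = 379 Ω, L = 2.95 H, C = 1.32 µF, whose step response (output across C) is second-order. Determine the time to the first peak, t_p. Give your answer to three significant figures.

For a series RLC circuit (capacitor voltage as output), ω_n = 1/√(LC) = 1/√(2.95 H · 1.32 µF) = 507 rad/s.
ζ = (R/2)·√(C/L) = (379/2)·√(1.32 µF/2.95 H) = 0.127.
ω_d = 507·√(1 − 0.127²) = 503 rad/s. t_p = π/ω_d = 0.00625 s.

t_p ≈ 0.00625 s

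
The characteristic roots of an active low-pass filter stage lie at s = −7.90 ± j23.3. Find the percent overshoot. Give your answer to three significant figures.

%OS ≈ 34.5%

The poles are at −σ ± jω_d with σ = 7.90 and ω_d = 23.3, so ω_n = √(σ²+ω_d²) = 24.6 rad/s and ζ = σ/ω_n = 0.321.
%OS = 100 e^{−πζ/√(1−ζ²)} with ζ = 0.321 gives 34.5%.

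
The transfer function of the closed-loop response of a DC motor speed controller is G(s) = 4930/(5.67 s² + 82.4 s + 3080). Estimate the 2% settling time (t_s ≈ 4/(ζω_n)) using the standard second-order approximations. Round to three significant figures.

Dividing through by 5.67: denominator becomes s² + 14.53 s + 543.2.
So ω_n = √543.2 = 23.3 rad/s and ζ = 14.53/(2·23.3) = 0.312.
t_s ≈ 4/(ζω_n) = 0.550 s.

t_s ≈ 0.550 s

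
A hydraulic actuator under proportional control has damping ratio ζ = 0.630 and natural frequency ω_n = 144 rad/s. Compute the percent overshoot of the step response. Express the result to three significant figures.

%OS ≈ 7.82%

For an underdamped second-order system, %OS = 100·exp(−πζ/√(1−ζ²)).
πζ/√(1−ζ²) = π·0.630/√(1−0.397) = 2.549, so %OS = 100·e^(−2.549) = 7.82%.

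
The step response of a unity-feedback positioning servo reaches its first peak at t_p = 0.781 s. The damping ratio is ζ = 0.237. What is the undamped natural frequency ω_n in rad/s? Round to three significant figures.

ω_n ≈ 4.14 rad/s

Peak time t_p = π/ω_d, so ω_d = π/t_p = π/0.781 = 4.02 rad/s.
ω_n = ω_d/√(1−ζ²) = 4.02/√0.944 = 4.14 rad/s.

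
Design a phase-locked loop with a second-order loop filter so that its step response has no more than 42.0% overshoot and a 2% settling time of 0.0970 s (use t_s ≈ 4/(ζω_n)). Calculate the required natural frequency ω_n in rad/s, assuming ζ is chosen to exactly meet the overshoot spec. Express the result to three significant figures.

ω_n ≈ 155 rad/s

ζ = −ln(OS)/√(π² + (ln OS)²). With OS = 0.420, ln OS = −0.8675 and ζ = 0.8675/3.259 = 0.266.
From t_s ≈ 4/(ζω_n): ω_n = 4/(ζ·t_s) = 4/(0.266·0.0970) = 155 rad/s.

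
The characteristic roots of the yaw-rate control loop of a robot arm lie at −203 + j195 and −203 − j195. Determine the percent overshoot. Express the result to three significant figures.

%OS ≈ 3.80%

The poles are at −σ ± jω_d with σ = 203 and ω_d = 195, so ω_n = √(σ²+ω_d²) = 281 rad/s and ζ = σ/ω_n = 0.721.
%OS = 100 e^{−πζ/√(1−ζ²)} with ζ = 0.721 gives 3.80%.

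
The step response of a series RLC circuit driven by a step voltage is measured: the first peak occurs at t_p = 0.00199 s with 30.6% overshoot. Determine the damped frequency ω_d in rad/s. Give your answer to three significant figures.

t_p = π/ω_d, so ω_d = π/0.00199 = 1580 rad/s.

ω_d ≈ 1580 rad/s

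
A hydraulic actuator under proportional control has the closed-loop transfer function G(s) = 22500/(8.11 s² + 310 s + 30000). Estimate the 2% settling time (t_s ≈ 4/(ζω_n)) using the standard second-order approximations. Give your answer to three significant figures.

t_s ≈ 0.209 s

Dividing through by 8.11: denominator becomes s² + 38.22 s + 3699.
So ω_n = √3699 = 60.8 rad/s and ζ = 38.22/(2·60.8) = 0.314.
t_s ≈ 4/(ζω_n) = 0.209 s.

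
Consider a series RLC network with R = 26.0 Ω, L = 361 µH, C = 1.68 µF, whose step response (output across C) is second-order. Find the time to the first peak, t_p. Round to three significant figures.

t_p ≈ 0.000167 s

For a series RLC circuit (capacitor voltage as output), ω_n = 1/√(LC) = 1/√(361 µH · 1.68 µF) = 40600 rad/s.
ζ = (R/2)·√(C/L) = (26.0/2)·√(1.68 µF/361 µH) = 0.887.
ω_d = 40600·√(1 − 0.887²) = 18800 rad/s. t_p = π/ω_d = 0.000167 s.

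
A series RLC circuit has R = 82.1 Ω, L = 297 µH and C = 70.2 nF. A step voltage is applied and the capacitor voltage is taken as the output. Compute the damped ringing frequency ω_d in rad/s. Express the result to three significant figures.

For a series RLC circuit (capacitor voltage as output), ω_n = 1/√(LC) = 1/√(297 µH · 70.2 nF) = 219000 rad/s.
ζ = (R/2)·√(C/L) = (82.1/2)·√(70.2 nF/297 µH) = 0.631.
ω_d = 219000·√(1 − 0.631²) = 170000 rad/s.

ω_d ≈ 170000 rad/s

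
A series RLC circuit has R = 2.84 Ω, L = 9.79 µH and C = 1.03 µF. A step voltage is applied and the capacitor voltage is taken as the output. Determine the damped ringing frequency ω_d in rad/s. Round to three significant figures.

For a series RLC circuit (capacitor voltage as output), ω_n = 1/√(LC) = 1/√(9.79 µH · 1.03 µF) = 315000 rad/s.
ζ = (R/2)·√(C/L) = (2.84/2)·√(1.03 µF/9.79 µH) = 0.461.
ω_d = ω_n√(1−ζ²) = 280000 rad/s.

ω_d ≈ 280000 rad/s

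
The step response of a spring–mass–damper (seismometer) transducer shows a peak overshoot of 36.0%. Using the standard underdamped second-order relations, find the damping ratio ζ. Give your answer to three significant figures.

From %OS = 100·exp(−πζ/√(1−ζ²)), invert to get ζ = −ln(OS)/√(π² + ln²(OS)) with OS = 0.360.
−ln 0.360 = 1.022, so ζ = 1.022/√(π² + 1.044) = 0.309.

ζ ≈ 0.309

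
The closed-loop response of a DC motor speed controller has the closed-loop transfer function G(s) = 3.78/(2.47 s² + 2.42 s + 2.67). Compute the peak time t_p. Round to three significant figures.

t_p ≈ 3.43 s

Dividing through by 2.47: denominator becomes s² + 0.9798 s + 1.081.
So ω_n = √1.081 = 1.04 rad/s and ζ = 0.9798/(2·1.04) = 0.471.
ω_d = ω_n√(1−ζ²) = 0.917 rad/s. t_p = π/ω_d = 3.43 s.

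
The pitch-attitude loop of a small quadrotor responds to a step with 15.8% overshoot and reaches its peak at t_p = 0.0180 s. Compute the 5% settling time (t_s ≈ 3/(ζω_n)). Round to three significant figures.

ζ from %OS: ζ = |ln 0.158|/√(π²+ln²0.158) = 0.506.
From t_p = π/ω_d, ω_d = π/0.0180 = 175 rad/s, so ω_n = ω_d/√(1−ζ²) = 202 rad/s.
t_s ≈ 3/(ζω_n) = 3/(0.506·202) = 0.0293 s.

t_s ≈ 0.0293 s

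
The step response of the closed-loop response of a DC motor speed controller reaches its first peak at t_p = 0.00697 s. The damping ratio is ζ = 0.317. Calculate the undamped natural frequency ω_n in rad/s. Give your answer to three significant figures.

ω_n ≈ 475 rad/s

Peak time t_p = π/ω_d, so ω_d = π/t_p = π/0.00697 = 451 rad/s.
ω_n = ω_d/√(1−ζ²) = 451/√0.900 = 475 rad/s.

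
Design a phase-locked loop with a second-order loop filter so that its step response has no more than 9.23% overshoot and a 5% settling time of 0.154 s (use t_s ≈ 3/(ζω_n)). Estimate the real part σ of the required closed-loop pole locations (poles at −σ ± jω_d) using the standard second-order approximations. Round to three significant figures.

The settling-time spec alone fixes σ = ζω_n = 3/t_s = 3/0.154 = 19.5.
(Overshoot then fixes ζ = 0.604 and hence ω_d = σ·√(1−ζ²)/ζ = 25.7 rad/s.)

σ ≈ 19.5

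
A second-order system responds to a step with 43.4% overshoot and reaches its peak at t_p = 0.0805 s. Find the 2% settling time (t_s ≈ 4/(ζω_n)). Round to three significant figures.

t_s ≈ 0.386 s

From the overshoot, ζ = −ln(OS)/√(π²+ln²(OS)) = 0.257.
t_p = π/ω_d ⇒ ω_d = 39.0 rad/s; then ω_n = ω_d/√(1−ζ²) = 40.4 rad/s.
t_s ≈ 4/(ζω_n) = 4/(0.257·40.4) = 0.386 s.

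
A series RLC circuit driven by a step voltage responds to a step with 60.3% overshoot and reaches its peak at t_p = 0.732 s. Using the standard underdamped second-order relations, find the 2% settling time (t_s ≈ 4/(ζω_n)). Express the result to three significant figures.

t_s ≈ 5.79 s

The overshoot fixes ζ = −ln(OS)/√(π²+ln²(OS)) = 0.159.
t_p = π/ω_d ⇒ ω_d = 4.29 rad/s; then ω_n = ω_d/√(1−ζ²) = 4.35 rad/s.
t_s ≈ 4/(ζω_n) = 4/(0.159·4.35) = 5.79 s.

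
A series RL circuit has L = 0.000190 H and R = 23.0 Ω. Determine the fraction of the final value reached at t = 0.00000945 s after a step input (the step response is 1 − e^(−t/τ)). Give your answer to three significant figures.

τ = L/R = 0.000190/23.0 = 0.00000826 s.
y(t)/y_∞ = 1 − e^(−t/τ) = 1 − e^(−0.00000945/0.00000826) = 1 − e^(−1.14) = 0.681.

y/y_∞ ≈ 0.681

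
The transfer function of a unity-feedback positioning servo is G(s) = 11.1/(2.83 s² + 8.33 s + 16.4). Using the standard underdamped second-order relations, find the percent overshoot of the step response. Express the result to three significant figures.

%OS ≈ 8.83%

Dividing through by 2.83: denominator becomes s² + 2.943 s + 5.795.
So ω_n = √5.795 = 2.41 rad/s and ζ = 2.943/(2·2.41) = 0.611.
%OS = 100·exp(−πζ/√(1−ζ²)) = 8.83%.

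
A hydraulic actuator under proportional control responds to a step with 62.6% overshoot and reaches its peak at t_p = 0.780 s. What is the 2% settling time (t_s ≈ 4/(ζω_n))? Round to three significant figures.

From the overshoot, ζ = −ln(OS)/√(π²+ln²(OS)) = 0.147.
From t_p = π/ω_d, ω_d = π/0.780 = 4.03 rad/s, so ω_n = ω_d/√(1−ζ²) = 4.07 rad/s.
t_s ≈ 4/(ζω_n) = 4/(0.147·4.07) = 6.66 s.

t_s ≈ 6.66 s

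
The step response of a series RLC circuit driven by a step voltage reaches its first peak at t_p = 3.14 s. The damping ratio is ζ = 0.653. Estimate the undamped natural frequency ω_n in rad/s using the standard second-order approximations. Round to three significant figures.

ω_n ≈ 1.32 rad/s

Peak time t_p = π/ω_d, so ω_d = π/t_p = π/3.14 = 1.00 rad/s.
ω_n = ω_d/√(1−ζ²) = 1.00/√0.574 = 1.32 rad/s.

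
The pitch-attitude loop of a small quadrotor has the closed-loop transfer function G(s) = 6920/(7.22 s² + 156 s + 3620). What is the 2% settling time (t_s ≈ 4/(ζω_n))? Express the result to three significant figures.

t_s ≈ 0.370 s

Dividing through by 7.22: denominator becomes s² + 21.61 s + 501.4.
So ω_n = √501.4 = 22.4 rad/s and ζ = 21.61/(2·22.4) = 0.482.
t_s ≈ 4/(ζω_n) = 0.370 s.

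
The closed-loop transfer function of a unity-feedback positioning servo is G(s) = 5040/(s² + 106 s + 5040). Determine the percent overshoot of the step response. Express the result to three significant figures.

%OS ≈ 2.94%

Matching coefficients with s² + 2ζω_n s + ω_n² gives ω_n² = 5040 ⇒ ω_n = 71.0 rad/s, and ζ = 106/(2ω_n) = 0.747.
%OS = 100·exp(−πζ/√(1−ζ²)) = 2.94%.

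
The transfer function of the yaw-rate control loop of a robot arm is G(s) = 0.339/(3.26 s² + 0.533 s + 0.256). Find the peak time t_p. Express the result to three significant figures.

t_p ≈ 11.7 s

Dividing through by 3.26: denominator becomes s² + 0.1635 s + 0.07853.
So ω_n = √0.07853 = 0.280 rad/s and ζ = 0.1635/(2·0.280) = 0.292.
ω_d = 0.280·√(1 − 0.292²) = 0.268 rad/s. t_p = π/ω_d = 11.7 s.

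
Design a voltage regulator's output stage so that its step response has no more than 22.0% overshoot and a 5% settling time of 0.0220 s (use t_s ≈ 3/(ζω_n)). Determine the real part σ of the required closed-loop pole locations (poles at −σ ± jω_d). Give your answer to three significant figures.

The settling-time spec alone fixes σ = ζω_n = 3/t_s = 3/0.0220 = 136.
(Overshoot then fixes ζ = 0.434 and hence ω_d = σ·√(1−ζ²)/ζ = 283 rad/s.)

σ ≈ 136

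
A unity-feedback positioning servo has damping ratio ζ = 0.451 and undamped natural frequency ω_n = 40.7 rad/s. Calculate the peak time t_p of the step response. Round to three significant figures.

The damped frequency is ω_d = ω_n√(1−ζ²) = 40.7·√(1−0.203) = 36.3 rad/s.
Peak time t_p = π/ω_d = π/36.3 = 0.0865 s.

t_p ≈ 0.0865 s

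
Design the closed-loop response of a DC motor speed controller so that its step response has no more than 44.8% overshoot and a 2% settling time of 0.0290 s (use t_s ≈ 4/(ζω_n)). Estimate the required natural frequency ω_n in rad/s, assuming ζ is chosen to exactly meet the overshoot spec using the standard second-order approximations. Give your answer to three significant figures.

ω_n ≈ 557 rad/s

ζ = −ln(OS)/√(π² + (ln OS)²). With OS = 0.448, ln OS = −0.8030 and ζ = 0.8030/3.243 = 0.248.
From t_s ≈ 4/(ζω_n): ω_n = 4/(ζ·t_s) = 4/(0.248·0.0290) = 557 rad/s.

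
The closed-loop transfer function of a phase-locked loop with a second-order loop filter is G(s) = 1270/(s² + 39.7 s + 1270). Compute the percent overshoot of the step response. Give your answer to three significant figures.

ω_n = √1270 = 35.6 rad/s; ζ = 39.7/(2·35.6) = 0.557.
%OS = 100 e^{−πζ/√(1−ζ²)} with ζ = 0.557 gives 12.2%.

%OS ≈ 12.2%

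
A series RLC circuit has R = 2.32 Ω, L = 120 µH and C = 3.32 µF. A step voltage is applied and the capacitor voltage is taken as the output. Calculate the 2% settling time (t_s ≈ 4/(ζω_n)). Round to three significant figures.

For a series RLC circuit (capacitor voltage as output), ω_n = 1/√(LC) = 1/√(120 µH · 3.32 µF) = 50100 rad/s.
ζ = (R/2)·√(C/L) = (2.32/2)·√(3.32 µF/120 µH) = 0.193.
t_s ≈ 4/(ζω_n) = 0.000414 s.

t_s ≈ 0.000414 s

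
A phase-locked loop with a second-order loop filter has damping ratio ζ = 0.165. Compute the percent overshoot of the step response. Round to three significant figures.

%OS ≈ 59.1%

For an underdamped second-order system, %OS = 100·exp(−πζ/√(1−ζ²)).
πζ/√(1−ζ²) = π·0.165/√(1−0.0272) = 0.5256, so %OS = 100·e^(−0.5256) = 59.1%.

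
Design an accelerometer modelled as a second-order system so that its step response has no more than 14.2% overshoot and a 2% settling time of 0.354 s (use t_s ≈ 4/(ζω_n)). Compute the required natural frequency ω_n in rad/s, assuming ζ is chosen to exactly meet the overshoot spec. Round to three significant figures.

ζ = −ln(OS)/√(π² + (ln OS)²). With OS = 0.142, ln OS = −1.952 and ζ = 1.952/3.699 = 0.528.
Then ω_n = 4/(ζ t_s) = 4/(0.528 × 0.354) = 21.4 rad/s.

ω_n ≈ 21.4 rad/s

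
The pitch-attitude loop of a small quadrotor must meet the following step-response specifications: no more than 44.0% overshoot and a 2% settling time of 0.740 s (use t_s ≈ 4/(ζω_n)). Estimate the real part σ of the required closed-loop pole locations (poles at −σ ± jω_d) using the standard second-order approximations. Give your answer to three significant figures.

σ ≈ 5.41

The settling-time spec alone fixes σ = ζω_n = 4/t_s = 4/0.740 = 5.41.
(Overshoot then fixes ζ = 0.253 and hence ω_d = σ·√(1−ζ²)/ζ = 20.7 rad/s.)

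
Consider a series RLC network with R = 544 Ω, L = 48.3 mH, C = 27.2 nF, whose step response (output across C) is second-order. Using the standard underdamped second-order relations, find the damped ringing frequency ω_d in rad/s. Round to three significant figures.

For a series RLC circuit (capacitor voltage as output), ω_n = 1/√(LC) = 1/√(48.3 mH · 27.2 nF) = 27600 rad/s.
ζ = (R/2)·√(C/L) = (544/2)·√(27.2 nF/48.3 mH) = 0.204.
ω_d = 27600·√(1 − 0.204²) = 27000 rad/s.

ω_d ≈ 27000 rad/s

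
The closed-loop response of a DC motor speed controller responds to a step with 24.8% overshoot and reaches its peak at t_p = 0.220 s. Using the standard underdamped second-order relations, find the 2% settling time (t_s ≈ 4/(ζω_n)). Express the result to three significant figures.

t_s ≈ 0.631 s

ζ from %OS: ζ = |ln 0.248|/√(π²+ln²0.248) = 0.406.
t_p = π/ω_d ⇒ ω_d = 14.3 rad/s; then ω_n = ω_d/√(1−ζ²) = 15.6 rad/s.
t_s ≈ 4/(ζω_n) = 4/(0.406·15.6) = 0.631 s.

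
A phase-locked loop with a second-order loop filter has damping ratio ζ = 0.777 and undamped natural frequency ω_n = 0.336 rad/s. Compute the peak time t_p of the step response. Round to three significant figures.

The damped frequency is ω_d = ω_n√(1−ζ²) = 0.336·√(1−0.604) = 0.212 rad/s.
Peak time t_p = π/ω_d = π/0.212 = 14.9 s.

t_p ≈ 14.9 s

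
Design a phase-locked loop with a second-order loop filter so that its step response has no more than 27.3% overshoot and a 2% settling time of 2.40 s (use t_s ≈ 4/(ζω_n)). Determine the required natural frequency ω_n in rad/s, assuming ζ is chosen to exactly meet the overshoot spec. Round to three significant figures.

ω_n ≈ 4.36 rad/s

ζ = −ln(OS)/√(π² + (ln OS)²). With OS = 0.273, ln OS = −1.298 and ζ = 1.298/3.399 = 0.382.
From t_s ≈ 4/(ζω_n): ω_n = 4/(ζ·t_s) = 4/(0.382·2.40) = 4.36 rad/s.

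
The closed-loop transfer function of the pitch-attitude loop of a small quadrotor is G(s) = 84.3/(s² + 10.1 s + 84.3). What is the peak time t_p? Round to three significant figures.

ω_n = √84.3 = 9.18 rad/s; ζ = 10.1/(2·9.18) = 0.550.
The damped frequency ω_d = ω_n√(1−ζ²) = 7.67 rad/s. Then t_p = π/ω_d = 0.410 s.

t_p ≈ 0.410 s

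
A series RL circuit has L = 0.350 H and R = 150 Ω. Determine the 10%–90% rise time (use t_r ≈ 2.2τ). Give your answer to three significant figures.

τ = L/R = 0.350/150 = 0.00233 s.
t_r ≈ 2.2τ = 0.00513 s.

t_r ≈ 0.00513 s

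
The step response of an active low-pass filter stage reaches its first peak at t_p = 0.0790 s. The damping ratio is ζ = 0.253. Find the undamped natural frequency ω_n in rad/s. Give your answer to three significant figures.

ω_n ≈ 41.1 rad/s

Peak time t_p = π/ω_d, so ω_d = π/t_p = π/0.0790 = 39.8 rad/s.
ω_n = ω_d/√(1−ζ²) = 39.8/√0.936 = 41.1 rad/s.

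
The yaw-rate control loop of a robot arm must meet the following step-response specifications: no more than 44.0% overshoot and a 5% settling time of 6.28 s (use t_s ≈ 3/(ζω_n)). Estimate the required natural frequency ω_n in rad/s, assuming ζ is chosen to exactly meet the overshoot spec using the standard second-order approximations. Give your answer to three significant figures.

ζ = −ln(OS)/√(π² + (ln OS)²). With OS = 0.440, ln OS = −0.8210 and ζ = 0.8210/3.247 = 0.253.
Then ω_n = 3/(ζ t_s) = 3/(0.253 × 6.28) = 1.89 rad/s.

ω_n ≈ 1.89 rad/s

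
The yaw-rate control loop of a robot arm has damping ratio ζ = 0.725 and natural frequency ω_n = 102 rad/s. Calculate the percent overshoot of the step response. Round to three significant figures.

%OS ≈ 3.66%

For an underdamped second-order system, %OS = 100·exp(−πζ/√(1−ζ²)).
πζ/√(1−ζ²) = π·0.725/√(1−0.526) = 3.307, so %OS = 100·e^(−3.307) = 3.66%.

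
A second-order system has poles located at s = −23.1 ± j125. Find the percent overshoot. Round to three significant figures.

%OS ≈ 56.0%

|pole| = ω_n = √(23.1² + 125²) = 127 rad/s; ζ = cos θ = σ/ω_n = 0.182.
Overshoot: exp(−π·0.182/√(1−0.182²)) = 0.560, i.e. 56.0%.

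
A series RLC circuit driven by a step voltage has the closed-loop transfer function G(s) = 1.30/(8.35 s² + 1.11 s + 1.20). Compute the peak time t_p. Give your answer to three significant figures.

t_p ≈ 8.42 s

Dividing through by 8.35: denominator becomes s² + 0.1329 s + 0.1437.
So ω_n = √0.1437 = 0.379 rad/s and ζ = 0.1329/(2·0.379) = 0.175.
ω_d = ω_n√(1−ζ²) = 0.373 rad/s. t_p = π/ω_d = 8.42 s.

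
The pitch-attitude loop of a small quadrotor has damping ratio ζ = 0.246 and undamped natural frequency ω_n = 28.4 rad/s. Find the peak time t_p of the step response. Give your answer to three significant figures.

t_p ≈ 0.114 s

The damped frequency is ω_d = ω_n√(1−ζ²) = 28.4·√(1−0.0605) = 27.5 rad/s.
Peak time t_p = π/ω_d = π/27.5 = 0.114 s.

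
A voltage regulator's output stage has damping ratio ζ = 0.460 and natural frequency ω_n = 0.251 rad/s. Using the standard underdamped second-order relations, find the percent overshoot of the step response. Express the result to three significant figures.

%OS ≈ 19.6%

For an underdamped second-order system, %OS = 100·exp(−πζ/√(1−ζ²)).
πζ/√(1−ζ²) = π·0.460/√(1−0.212) = 1.628, so %OS = 100·e^(−1.628) = 19.6%.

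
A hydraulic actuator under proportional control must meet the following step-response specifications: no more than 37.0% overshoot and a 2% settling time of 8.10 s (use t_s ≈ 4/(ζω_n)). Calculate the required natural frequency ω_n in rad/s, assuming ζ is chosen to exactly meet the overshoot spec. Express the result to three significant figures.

Inverting the overshoot relation: ζ = |ln 0.370|/√(π² + ln²0.370) = 0.302.
From t_s ≈ 4/(ζω_n): ω_n = 4/(ζ·t_s) = 4/(0.302·8.10) = 1.64 rad/s.

ω_n ≈ 1.64 rad/s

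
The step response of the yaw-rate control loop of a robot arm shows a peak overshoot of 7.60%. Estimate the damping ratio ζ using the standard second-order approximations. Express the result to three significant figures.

ζ ≈ 0.634

Inverting the overshoot relation: ζ = |ln 0.0760|/√(π² + ln²0.0760) = 0.634.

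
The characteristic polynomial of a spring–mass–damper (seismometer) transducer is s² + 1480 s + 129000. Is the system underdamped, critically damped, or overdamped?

a² − 4b = 1700000 > 0 (two distinct real roots); the system is overdamped.

overdamped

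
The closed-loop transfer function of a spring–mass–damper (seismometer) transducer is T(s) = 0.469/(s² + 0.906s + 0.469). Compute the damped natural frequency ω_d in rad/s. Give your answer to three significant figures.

Comparing the denominator to s² + 2ζω_n s + ω_n²: ω_n = √0.469 = 0.685 rad/s, and 2ζω_n = 0.906 so ζ = 0.906/(2·0.685) = 0.661.
The damped frequency ω_d = ω_n√(1−ζ²) = 0.514 rad/s.

ω_d ≈ 0.514 rad/s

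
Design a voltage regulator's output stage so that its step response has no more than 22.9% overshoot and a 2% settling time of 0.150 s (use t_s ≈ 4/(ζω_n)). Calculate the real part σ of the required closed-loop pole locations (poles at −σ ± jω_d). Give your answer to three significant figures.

σ ≈ 26.7

The settling-time spec alone fixes σ = ζω_n = 4/t_s = 4/0.150 = 26.7.
(Overshoot then fixes ζ = 0.425 and hence ω_d = σ·√(1−ζ²)/ζ = 56.8 rad/s.)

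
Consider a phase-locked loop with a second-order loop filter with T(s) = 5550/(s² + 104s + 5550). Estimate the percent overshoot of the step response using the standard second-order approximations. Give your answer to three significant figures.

Comparing the denominator to s² + 2ζω_n s + ω_n²: ω_n = √5550 = 74.5 rad/s, and 2ζω_n = 104 so ζ = 104/(2·74.5) = 0.698.
%OS = 100·exp(−πζ/√(1−ζ²)) = 4.68%.

%OS ≈ 4.68%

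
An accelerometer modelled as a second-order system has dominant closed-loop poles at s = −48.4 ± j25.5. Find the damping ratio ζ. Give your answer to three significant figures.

ζ ≈ 0.885

The poles are at −σ ± jω_d with σ = 48.4 and ω_d = 25.5, so ω_n = √(σ²+ω_d²) = 54.7 rad/s and ζ = σ/ω_n = 0.885.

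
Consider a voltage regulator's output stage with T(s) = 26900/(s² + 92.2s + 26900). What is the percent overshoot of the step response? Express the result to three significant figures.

Matching coefficients with s² + 2ζω_n s + ω_n² gives ω_n² = 26900 ⇒ ω_n = 164 rad/s, and ζ = 92.2/(2ω_n) = 0.281.
Overshoot: exp(−π·0.281/√(1−0.281²)) = 0.398, i.e. 39.8%.

%OS ≈ 39.8%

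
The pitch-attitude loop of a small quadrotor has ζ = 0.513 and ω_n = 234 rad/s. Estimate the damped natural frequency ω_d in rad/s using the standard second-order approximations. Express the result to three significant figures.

ω_d = ω_n√(1−ζ²) = 234·√0.737 = 201 rad/s.

ω_d ≈ 201 rad/s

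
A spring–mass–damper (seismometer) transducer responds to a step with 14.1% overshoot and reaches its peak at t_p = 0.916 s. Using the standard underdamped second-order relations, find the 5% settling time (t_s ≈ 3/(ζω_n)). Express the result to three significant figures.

t_s ≈ 1.40 s

The overshoot fixes ζ = −ln(OS)/√(π²+ln²(OS)) = 0.529.
t_p = π/ω_d ⇒ ω_d = 3.43 rad/s; then ω_n = ω_d/√(1−ζ²) = 4.04 rad/s.
t_s ≈ 3/(ζω_n) = 3/(0.529·4.04) = 1.40 s.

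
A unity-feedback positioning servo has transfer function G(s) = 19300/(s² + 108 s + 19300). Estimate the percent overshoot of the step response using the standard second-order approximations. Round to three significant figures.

%OS ≈ 26.6%

Comparing the denominator to s² + 2ζω_n s + ω_n²: ω_n = √19300 = 139 rad/s, and 2ζω_n = 108 so ζ = 108/(2·139) = 0.389.
%OS = 100 e^{−πζ/√(1−ζ²)} with ζ = 0.389 gives 26.6%.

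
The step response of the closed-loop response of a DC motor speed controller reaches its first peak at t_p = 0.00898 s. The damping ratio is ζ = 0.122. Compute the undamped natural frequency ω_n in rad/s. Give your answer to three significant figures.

Peak time t_p = π/ω_d, so ω_d = π/t_p = π/0.00898 = 350 rad/s.
ω_n = ω_d/√(1−ζ²) = 350/√0.985 = 352 rad/s.

ω_n ≈ 352 rad/s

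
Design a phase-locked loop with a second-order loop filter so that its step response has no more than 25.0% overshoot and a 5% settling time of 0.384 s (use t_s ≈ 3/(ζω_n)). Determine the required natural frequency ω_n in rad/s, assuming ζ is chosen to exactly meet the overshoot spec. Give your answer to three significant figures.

Inverting the overshoot relation: ζ = |ln 0.250|/√(π² + ln²0.250) = 0.404.
Then ω_n = 3/(ζ t_s) = 3/(0.404 × 0.384) = 19.4 rad/s.

ω_n ≈ 19.4 rad/s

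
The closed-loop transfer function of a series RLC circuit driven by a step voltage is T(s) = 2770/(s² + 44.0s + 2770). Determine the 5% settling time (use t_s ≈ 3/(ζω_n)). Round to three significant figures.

t_s ≈ 0.136 s

Comparing the denominator to s² + 2ζω_n s + ω_n²: ω_n = √2770 = 52.6 rad/s, and 2ζω_n = 44.0 so ζ = 44.0/(2·52.6) = 0.418.
t_s ≈ 3/(ζω_n) = 3/(0.418·52.6) = 0.136 s.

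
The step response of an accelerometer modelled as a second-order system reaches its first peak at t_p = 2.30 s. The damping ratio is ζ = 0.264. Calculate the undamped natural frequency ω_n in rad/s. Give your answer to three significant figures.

ω_n ≈ 1.42 rad/s

Peak time t_p = π/ω_d, so ω_d = π/t_p = π/2.30 = 1.37 rad/s.
ω_n = ω_d/√(1−ζ²) = 1.37/√0.930 = 1.42 rad/s.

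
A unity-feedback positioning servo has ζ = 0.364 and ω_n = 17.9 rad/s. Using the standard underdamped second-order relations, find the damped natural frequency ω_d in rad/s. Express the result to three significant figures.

ω_d ≈ 16.7 rad/s

ω_d = ω_n√(1−ζ²) = 17.9·√0.868 = 16.7 rad/s.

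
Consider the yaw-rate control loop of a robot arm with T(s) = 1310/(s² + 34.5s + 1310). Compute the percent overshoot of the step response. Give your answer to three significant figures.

ω_n = √1310 = 36.2 rad/s; ζ = 34.5/(2·36.2) = 0.477.
Overshoot: exp(−π·0.477/√(1−0.477²)) = 0.182, i.e. 18.2%.

%OS ≈ 18.2%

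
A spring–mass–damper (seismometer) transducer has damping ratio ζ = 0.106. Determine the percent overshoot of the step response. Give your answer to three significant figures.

For an underdamped second-order system, %OS = 100·exp(−πζ/√(1−ζ²)).
πζ/√(1−ζ²) = π·0.106/√(1−0.0112) = 0.3349, so %OS = 100·e^(−0.3349) = 71.5%.

%OS ≈ 71.5%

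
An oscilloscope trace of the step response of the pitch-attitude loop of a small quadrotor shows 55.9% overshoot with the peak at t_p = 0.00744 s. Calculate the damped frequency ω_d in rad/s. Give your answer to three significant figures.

ω_d ≈ 422 rad/s

t_p = π/ω_d, so ω_d = π/0.00744 = 422 rad/s.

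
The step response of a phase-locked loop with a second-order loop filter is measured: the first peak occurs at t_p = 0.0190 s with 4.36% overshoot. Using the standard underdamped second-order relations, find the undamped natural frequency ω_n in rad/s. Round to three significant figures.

From the overshoot, ζ = −ln(OS)/√(π²+ln²(OS)) = 0.706.
t_p = π/ω_d ⇒ ω_d = 165 rad/s; then ω_n = ω_d/√(1−ζ²) = 234 rad/s.

ω_n ≈ 234 rad/s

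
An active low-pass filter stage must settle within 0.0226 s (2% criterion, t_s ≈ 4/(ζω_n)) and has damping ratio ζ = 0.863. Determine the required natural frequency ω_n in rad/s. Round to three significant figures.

ω_n ≈ 205 rad/s

Rearranging t_s ≈ 4/(ζω_n) gives ω_n = 4/(ζ·t_s) = 4/(0.863 × 0.0226) = 205 rad/s.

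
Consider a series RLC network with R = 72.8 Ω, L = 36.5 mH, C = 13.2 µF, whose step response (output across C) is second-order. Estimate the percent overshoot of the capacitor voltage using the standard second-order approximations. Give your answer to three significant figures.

%OS ≈ 4.91%

For a series RLC circuit (capacitor voltage as output), ω_n = 1/√(LC) = 1/√(36.5 mH · 13.2 µF) = 1440 rad/s.
ζ = (R/2)·√(C/L) = (72.8/2)·√(13.2 µF/36.5 mH) = 0.692.
%OS = 100·exp(−πζ/√(1−ζ²)) = 4.91%.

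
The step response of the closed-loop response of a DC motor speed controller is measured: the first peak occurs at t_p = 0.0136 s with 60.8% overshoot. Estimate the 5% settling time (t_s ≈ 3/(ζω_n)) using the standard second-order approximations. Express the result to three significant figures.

The overshoot fixes ζ = −ln(OS)/√(π²+ln²(OS)) = 0.156.
t_p = π/ω_d ⇒ ω_d = 231 rad/s; then ω_n = ω_d/√(1−ζ²) = 234 rad/s.
t_s ≈ 3/(ζω_n) = 3/(0.156·234) = 0.0820 s.

t_s ≈ 0.0820 s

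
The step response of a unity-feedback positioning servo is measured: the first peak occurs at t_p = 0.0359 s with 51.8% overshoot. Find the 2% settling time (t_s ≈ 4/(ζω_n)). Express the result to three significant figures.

ζ from %OS: ζ = |ln 0.518|/√(π²+ln²0.518) = 0.205.
From t_p = π/ω_d, ω_d = π/0.0359 = 87.5 rad/s, so ω_n = ω_d/√(1−ζ²) = 89.4 rad/s.
t_s ≈ 4/(ζω_n) = 4/(0.205·89.4) = 0.218 s.

t_s ≈ 0.218 s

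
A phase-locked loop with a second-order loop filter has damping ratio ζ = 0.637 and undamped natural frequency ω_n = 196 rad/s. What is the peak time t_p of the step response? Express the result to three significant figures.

The damped frequency is ω_d = ω_n√(1−ζ²) = 196·√(1−0.406) = 151 rad/s.
Peak time t_p = π/ω_d = π/151 = 0.0208 s.

t_p ≈ 0.0208 s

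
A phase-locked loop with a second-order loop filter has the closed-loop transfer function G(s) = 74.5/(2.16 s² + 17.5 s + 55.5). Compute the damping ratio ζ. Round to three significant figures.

Dividing through by 2.16: denominator becomes s² + 8.102 s + 25.69.
So ω_n = √25.69 = 5.07 rad/s and ζ = 8.102/(2·5.07) = 0.799.

ζ ≈ 0.799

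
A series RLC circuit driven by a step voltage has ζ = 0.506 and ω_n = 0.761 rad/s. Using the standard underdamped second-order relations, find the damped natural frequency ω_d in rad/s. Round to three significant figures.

ω_d = ω_n√(1−ζ²) = 0.761·√0.744 = 0.656 rad/s.

ω_d ≈ 0.656 rad/s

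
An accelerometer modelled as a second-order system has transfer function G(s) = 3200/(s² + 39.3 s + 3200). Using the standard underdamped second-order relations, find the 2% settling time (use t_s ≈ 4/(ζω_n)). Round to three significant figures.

t_s ≈ 0.204 s

Matching coefficients with s² + 2ζω_n s + ω_n² gives ω_n² = 3200 ⇒ ω_n = 56.6 rad/s, and ζ = 39.3/(2ω_n) = 0.347.
t_s ≈ 4/(ζω_n) = 4/(0.347·56.6) = 0.204 s.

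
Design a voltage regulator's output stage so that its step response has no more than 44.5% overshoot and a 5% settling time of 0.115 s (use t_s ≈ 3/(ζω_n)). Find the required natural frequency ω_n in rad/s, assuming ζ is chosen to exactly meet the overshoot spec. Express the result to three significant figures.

ω_n ≈ 105 rad/s

ζ = −ln(OS)/√(π² + (ln OS)²). With OS = 0.445, ln OS = −0.8097 and ζ = 0.8097/3.244 = 0.250.
From t_s ≈ 3/(ζω_n): ω_n = 3/(ζ·t_s) = 3/(0.250·0.115) = 105 rad/s.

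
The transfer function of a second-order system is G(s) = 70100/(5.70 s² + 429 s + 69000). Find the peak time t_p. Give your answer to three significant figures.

t_p ≈ 0.0304 s

Dividing through by 5.70: denominator becomes s² + 75.26 s + 12110.
So ω_n = √12110 = 110 rad/s and ζ = 75.26/(2·110) = 0.342.
The damped frequency ω_d = ω_n√(1−ζ²) = 103 rad/s. t_p = π/ω_d = 0.0304 s.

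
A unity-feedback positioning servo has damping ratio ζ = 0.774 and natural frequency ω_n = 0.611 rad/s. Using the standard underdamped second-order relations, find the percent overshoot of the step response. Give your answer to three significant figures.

For an underdamped second-order system, %OS = 100·exp(−πζ/√(1−ζ²)).
πζ/√(1−ζ²) = π·0.774/√(1−0.599) = 3.840, so %OS = 100·e^(−3.840) = 2.15%.

%OS ≈ 2.15%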